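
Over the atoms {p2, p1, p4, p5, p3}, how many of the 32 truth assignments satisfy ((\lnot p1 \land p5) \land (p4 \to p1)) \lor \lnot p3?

Initial set: {T (((\lnot p1 \land p5) \land (p4 \to p1)) \lor \lnot p3)}.
T (((\lnot p1 \land p5) \land (p4 \to p1)) \lor \lnot p3): β-rule — branch into T ((\lnot p1 \land p5) \land (p4 \to p1))  //  T \lnot p3.
  branch 1 (add T ((\lnot p1 \land p5) \land (p4 \to p1))):
    T ((\lnot p1 \land p5) \land (p4 \to p1)): α-rule — add T (\lnot p1 \land p5), T (p4 \to p1).
    T (\lnot p1 \land p5): α-rule — add T \lnot p1, T p5.
    T (p4 \to p1): β-rule — branch into F p4  //  T p1.
      branch 1.1 (add F p4):
        ○ open, literals {p1=F, p4=F, p5=T}.
      branch 1.2 (add T p1):
        × closes — contains both p1 and \lnot p1.
  branch 2 (add T \lnot p3):
    ○ open, literals {p3=F}.
1 branch closed, 2 open.
Each open branch fixes some atoms; the unmentioned ones are free. Counting distinct full assignments: branch {p1=F, p4=F, p5=T} (p2, p3) contributes 4 new; branch {p3=F} (p2, p1, p4, p5) contributes 14 new. Total: 18.

18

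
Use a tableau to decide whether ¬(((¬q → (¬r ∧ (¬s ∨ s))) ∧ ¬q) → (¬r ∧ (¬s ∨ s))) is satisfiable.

Unsatisfiable

Initial set: {¬(((¬q → (¬r ∧ (¬s ∨ s))) ∧ ¬q) → (¬r ∧ (¬s ∨ s)))}.
¬(((¬q → (¬r ∧ (¬s ∨ s))) ∧ ¬q) → (¬r ∧ (¬s ∨ s))): α-rule — add ((¬q → (¬r ∧ (¬s ∨ s))) ∧ ¬q), ¬(¬r ∧ (¬s ∨ s)).
((¬q → (¬r ∧ (¬s ∨ s))) ∧ ¬q): α-rule — add (¬q → (¬r ∧ (¬s ∨ s))), ¬q.
¬(¬r ∧ (¬s ∨ s)): β-rule — branch into ¬¬r  //  ¬(¬s ∨ s).
  branch 1 (add ¬¬r):
    (¬q → (¬r ∧ (¬s ∨ s))): β-rule — branch into ¬¬q  //  (¬r ∧ (¬s ∨ s)).
      branch 1.1 (add ¬¬q):
        × closes — contains both q and ¬q.
      branch 1.2 (add (¬r ∧ (¬s ∨ s))):
        (¬r ∧ (¬s ∨ s)): α-rule — add ¬r, (¬s ∨ s).
        × closes — contains both r and ¬r.
  branch 2 (add ¬(¬s ∨ s)):
    ¬(¬s ∨ s): α-rule — add ¬¬s, ¬s.
    × closes — contains both s and ¬s.
All 3 branches close.
Every branch closed; the formula is unsatisfiable.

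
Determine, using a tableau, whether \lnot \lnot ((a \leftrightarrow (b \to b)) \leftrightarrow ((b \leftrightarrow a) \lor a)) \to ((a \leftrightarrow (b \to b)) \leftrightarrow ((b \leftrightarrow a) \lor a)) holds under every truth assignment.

Assume the negation and expand:
Initial set: {F (\lnot \lnot ((a \leftrightarrow (b \to b)) \leftrightarrow ((b \leftrightarrow a) \lor a)) \to ((a \leftrightarrow (b \to b)) \leftrightarrow ((b \leftrightarrow a) \lor a)))}.
F (\lnot \lnot ((a \leftrightarrow (b \to b)) \leftrightarrow ((b \leftrightarrow a) \lor a)) \to ((a \leftrightarrow (b \to b)) \leftrightarrow ((b \leftrightarrow a) \lor a))): α-rule — add T \lnot \lnot ((a \leftrightarrow (b \to b)) \leftrightarrow ((b \leftrightarrow a) \lor a)), F ((a \leftrightarrow (b \to b)) \leftrightarrow ((b \leftrightarrow a) \lor a)).
T \lnot \lnot ((a \leftrightarrow (b \to b)) \leftrightarrow ((b \leftrightarrow a) \lor a)): drop double negation, giving T ((a \leftrightarrow (b \to b)) \leftrightarrow ((b \leftrightarrow a) \lor a)).
F ((a \leftrightarrow (b \to b)) \leftrightarrow ((b \leftrightarrow a) \lor a)): β-rule — branch into T (a \leftrightarrow (b \to b)), F ((b \leftrightarrow a) \lor a)  //  F (a \leftrightarrow (b \to b)), T ((b \leftrightarrow a) \lor a).
  branch 1 (add T (a \leftrightarrow (b \to b)), F ((b \leftrightarrow a) \lor a)):
    F ((b \leftrightarrow a) \lor a): α-rule — add F (b \leftrightarrow a), F a.
    T ((a \leftrightarrow (b \to b)) \leftrightarrow ((b \leftrightarrow a) \lor a)): β-rule — branch into T (a \leftrightarrow (b \to b)), T ((b \leftrightarrow a) \lor a)  //  F (a \leftrightarrow (b \to b)), F ((b \leftrightarrow a) \lor a).
      branch 1.1 (add T (a \leftrightarrow (b \to b)), T ((b \leftrightarrow a) \lor a)):
        T (a \leftrightarrow (b \to b)): β-rule — branch into T a, T (b \to b)  //  F a, F (b \to b).
          branch 1.1.1 (add T a, T (b \to b)):
            × closes — contains both a and \lnot a.
          branch 1.1.2 (add F a, F (b \to b)):
            F (b \to b): α-rule — add T b, F b.
            × closes — contains both b and \lnot b.
      branch 1.2 (add F (a \leftrightarrow (b \to b)), F ((b \leftrightarrow a) \lor a)):
        F ((b \leftrightarrow a) \lor a): α-rule — add F (b \leftrightarrow a), F a.
        T (a \leftrightarrow (b \to b)): β-rule — branch into T a, T (b \to b)  //  F a, F (b \to b).
          branch 1.2.1 (add T a, T (b \to b)):
            × closes — contains both a and \lnot a.
          branch 1.2.2 (add F a, F (b \to b)):
            F (b \to b): α-rule — add T b, F b.
            × closes — contains both b and \lnot b.
  branch 2 (add F (a \leftrightarrow (b \to b)), T ((b \leftrightarrow a) \lor a)):
    T ((a \leftrightarrow (b \to b)) \leftrightarrow ((b \leftrightarrow a) \lor a)): β-rule — branch into T (a \leftrightarrow (b \to b)), T ((b \leftrightarrow a) \lor a)  //  F (a \leftrightarrow (b \to b)), F ((b \leftrightarrow a) \lor a).
      branch 2.1 (add T (a \leftrightarrow (b \to b)), T ((b \leftrightarrow a) \lor a)):
        F (a \leftrightarrow (b \to b)): β-rule — branch into T a, F (b \to b)  //  F a, T (b \to b).
          branch 2.1.1 (add T a, F (b \to b)):
            F (b \to b): α-rule — add T b, F b.
            × closes — contains both b and \lnot b.
          branch 2.1.2 (add F a, T (b \to b)):
            T ((b \leftrightarrow a) \lor a): β-rule — branch into T (b \leftrightarrow a)  //  T a.
              branch 2.1.2.1 (add T (b \leftrightarrow a)):
                T (a \leftrightarrow (b \to b)): β-rule — branch into T a, T (b \to b)  //  F a, F (b \to b).
                  branch 2.1.2.1.1 (add T a, T (b \to b)):
                    × closes — contains both a and \lnot a.
                  branch 2.1.2.1.2 (add F a, F (b \to b)):
                    F (b \to b): α-rule — add T b, F b.
                    × closes — contains both b and \lnot b.
              branch 2.1.2.2 (add T a):
                × closes — contains both a and \lnot a.
      branch 2.2 (add F (a \leftrightarrow (b \to b)), F ((b \leftrightarrow a) \lor a)):
        F ((b \leftrightarrow a) \lor a): α-rule — add F (b \leftrightarrow a), F a.
        F (a \leftrightarrow (b \to b)): β-rule — branch into T a, F (b \to b)  //  F a, T (b \to b).
          branch 2.2.1 (add T a, F (b \to b)):
            × closes — contains both a and \lnot a.
          branch 2.2.2 (add F a, T (b \to b)):
            T ((b \leftrightarrow a) \lor a): β-rule — branch into T (b \leftrightarrow a)  //  T a.
              branch 2.2.2.1 (add T (b \leftrightarrow a)):
                F (a \leftrightarrow (b \to b)): β-rule — branch into T a, F (b \to b)  //  F a, T (b \to b).
                  branch 2.2.2.1.1 (add T a, F (b \to b)):
                    × closes — contains both a and \lnot a.
                  branch 2.2.2.1.2 (add F a, T (b \to b)):
                    F (b \leftrightarrow a): β-rule — branch into T b, F a  //  F b, T a.
                      branch 2.2.2.1.2.1 (add T b, F a):
                        T (b \to b): β-rule — branch into F b  //  T b.
                          branch 2.2.2.1.2.1.1 (add F b):
                            × closes — contains both b and \lnot b.
                          branch 2.2.2.1.2.1.2 (add T b):
                            T (b \leftrightarrow a): β-rule — branch into T b, T a  //  F b, F a.
                              branch 2.2.2.1.2.1.2.1 (add T b, T a):
                                × closes — contains both a and \lnot a.
                              branch 2.2.2.1.2.1.2.2 (add F b, F a):
                                × closes — contains both b and \lnot b.
                      branch 2.2.2.1.2.2 (add F b, T a):
                        × closes — contains both a and \lnot a.
              branch 2.2.2.2 (add T a):
                × closes — contains both a and \lnot a.
All 15 branches close.
Every branch closed, so the negation is unsatisfiable and the formula is valid.

Valid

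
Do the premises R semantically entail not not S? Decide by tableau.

No

Initial set: {R; not not not S}.
not not not S: drop double negation, giving not S.
○ open, literals {R=true, S=false}.
0 branches closed, 1 open.
An open branch gives a countermodel: R=true, S=false (unmentioned atoms arbitrary); the premises hold there but the conclusion fails.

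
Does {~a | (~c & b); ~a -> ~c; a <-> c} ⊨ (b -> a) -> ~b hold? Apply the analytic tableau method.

Initial set: {(~a | (~c & b)); (~a -> ~c); (a <-> c); ~((b -> a) -> ~b)}.
~((b -> a) -> ~b): α-rule — add (b -> a), ~~b.
(~a | (~c & b)): β-rule — branch into ~a  //  (~c & b).
  branch 1 (add ~a):
    (~a -> ~c): β-rule — branch into ~~a  //  ~c.
      branch 1.1 (add ~~a):
        × closes — contains both a and ~a.
      branch 1.2 (add ~c):
        (a <-> c): β-rule — branch into a, c  //  ~a, ~c.
          branch 1.2.1 (add a, c):
            × closes — contains both a and ~a.
          branch 1.2.2 (add ~a, ~c):
            (b -> a): β-rule — branch into ~b  //  a.
              branch 1.2.2.1 (add ~b):
                × closes — contains both b and ~b.
              branch 1.2.2.2 (add a):
                × closes — contains both a and ~a.
  branch 2 (add (~c & b)):
    (~c & b): α-rule — add ~c, b.
    (~a -> ~c): β-rule — branch into ~~a  //  ~c.
      branch 2.1 (add ~~a):
        (a <-> c): β-rule — branch into a, c  //  ~a, ~c.
          branch 2.1.1 (add a, c):
            × closes — contains both c and ~c.
          branch 2.1.2 (add ~a, ~c):
            × closes — contains both a and ~a.
      branch 2.2 (add ~c):
        (a <-> c): β-rule — branch into a, c  //  ~a, ~c.
          branch 2.2.1 (add a, c):
            × closes — contains both c and ~c.
          branch 2.2.2 (add ~a, ~c):
            (b -> a): β-rule — branch into ~b  //  a.
              branch 2.2.2.1 (add ~b):
                × closes — contains both b and ~b.
              branch 2.2.2.2 (add a):
                × closes — contains both a and ~a.
All 9 branches close.
Every branch closed, so the premises entail the conclusion.

Yes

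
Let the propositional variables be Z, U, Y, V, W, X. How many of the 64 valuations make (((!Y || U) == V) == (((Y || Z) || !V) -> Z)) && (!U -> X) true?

Initial set: {T ((((!Y || U) == V) == (((Y || Z) || !V) -> Z)) && (!U -> X))}.
T ((((!Y || U) == V) == (((Y || Z) || !V) -> Z)) && (!U -> X)): α-rule — add T (((!Y || U) == V) == (((Y || Z) || !V) -> Z)), T (!U -> X).
T (((!Y || U) == V) == (((Y || Z) || !V) -> Z)): β-rule — branch into T ((!Y || U) == V), T (((Y || Z) || !V) -> Z)  //  F ((!Y || U) == V), F (((Y || Z) || !V) -> Z).
  branch 1 (add T ((!Y || U) == V), T (((Y || Z) || !V) -> Z)):
    T (!U -> X): β-rule — branch into F !U  //  T X.
      branch 1.1 (add F !U):
        T ((!Y || U) == V): β-rule — branch into T (!Y || U), T V  //  F (!Y || U), F V.
          branch 1.1.1 (add T (!Y || U), T V):
            T (((Y || Z) || !V) -> Z): β-rule — branch into F ((Y || Z) || !V)  //  T Z.
              branch 1.1.1.1 (add F ((Y || Z) || !V)):
                F ((Y || Z) || !V): α-rule — add F (Y || Z), F !V.
                F (Y || Z): α-rule — add F Y, F Z.
                T (!Y || U): β-rule — branch into T !Y  //  T U.
                  branch 1.1.1.1.1 (add T !Y):
                    ○ open, literals {U=T, V=T, Y=F, Z=F}.
                  branch 1.1.1.1.2 (add T U):
                    ○ open, literals {U=T, V=T, Y=F, Z=F}.
              branch 1.1.1.2 (add T Z):
                T (!Y || U): β-rule — branch into T !Y  //  T U.
                  branch 1.1.1.2.1 (add T !Y):
                    ○ open, literals {U=T, V=T, Y=F, Z=T}.
                  branch 1.1.1.2.2 (add T U):
                    ○ open, literals {U=T, V=T, Z=T}.
          branch 1.1.2 (add F (!Y || U), F V):
            F (!Y || U): α-rule — add F !Y, F U.
            × closes — contains both U and !U.
      branch 1.2 (add T X):
        T ((!Y || U) == V): β-rule — branch into T (!Y || U), T V  //  F (!Y || U), F V.
          branch 1.2.1 (add T (!Y || U), T V):
            T (((Y || Z) || !V) -> Z): β-rule — branch into F ((Y || Z) || !V)  //  T Z.
              branch 1.2.1.1 (add F ((Y || Z) || !V)):
                F ((Y || Z) || !V): α-rule — add F (Y || Z), F !V.
                F (Y || Z): α-rule — add F Y, F Z.
                T (!Y || U): β-rule — branch into T !Y  //  T U.
                  branch 1.2.1.1.1 (add T !Y):
                    ○ open, literals {V=T, X=T, Y=F, Z=F}.
                  branch 1.2.1.1.2 (add T U):
                    ○ open, literals {U=T, V=T, X=T, Y=F, Z=F}.
              branch 1.2.1.2 (add T Z):
                T (!Y || U): β-rule — branch into T !Y  //  T U.
                  branch 1.2.1.2.1 (add T !Y):
                    ○ open, literals {V=T, X=T, Y=F, Z=T}.
                  branch 1.2.1.2.2 (add T U):
                    ○ open, literals {U=T, V=T, X=T, Z=T}.
          branch 1.2.2 (add F (!Y || U), F V):
            F (!Y || U): α-rule — add F !Y, F U.
            T (((Y || Z) || !V) -> Z): β-rule — branch into F ((Y || Z) || !V)  //  T Z.
              branch 1.2.2.1 (add F ((Y || Z) || !V)):
                F ((Y || Z) || !V): α-rule — add F (Y || Z), F !V.
                × closes — contains both V and !V.
              branch 1.2.2.2 (add T Z):
                ○ open, literals {U=F, V=F, X=T, Y=T, Z=T}.
  branch 2 (add F ((!Y || U) == V), F (((Y || Z) || !V) -> Z)):
    F (((Y || Z) || !V) -> Z): α-rule — add T ((Y || Z) || !V), F Z.
    T (!U -> X): β-rule — branch into F !U  //  T X.
      branch 2.1 (add F !U):
        F ((!Y || U) == V): β-rule — branch into T (!Y || U), F V  //  F (!Y || U), T V.
          branch 2.1.1 (add T (!Y || U), F V):
            T ((Y || Z) || !V): β-rule — branch into T (Y || Z)  //  T !V.
              branch 2.1.1.1 (add T (Y || Z)):
                T (!Y || U): β-rule — branch into T !Y  //  T U.
                  branch 2.1.1.1.1 (add T !Y):
                    T (Y || Z): β-rule — branch into T Y  //  T Z.
                      branch 2.1.1.1.1.1 (add T Y):
                        × closes — contains both Y and !Y.
                      branch 2.1.1.1.1.2 (add T Z):
                        × closes — contains both Z and !Z.
                  branch 2.1.1.1.2 (add T U):
                    T (Y || Z): β-rule — branch into T Y  //  T Z.
                      branch 2.1.1.1.2.1 (add T Y):
                        ○ open, literals {U=T, V=F, Y=T, Z=F}.
                      branch 2.1.1.1.2.2 (add T Z):
                        × closes — contains both Z and !Z.
              branch 2.1.1.2 (add T !V):
                T (!Y || U): β-rule — branch into T !Y  //  T U.
                  branch 2.1.1.2.1 (add T !Y):
                    ○ open, literals {U=T, V=F, Y=F, Z=F}.
                  branch 2.1.1.2.2 (add T U):
                    ○ open, literals {U=T, V=F, Z=F}.
          branch 2.1.2 (add F (!Y || U), T V):
            F (!Y || U): α-rule — add F !Y, F U.
            × closes — contains both U and !U.
      branch 2.2 (add T X):
        F ((!Y || U) == V): β-rule — branch into T (!Y || U), F V  //  F (!Y || U), T V.
          branch 2.2.1 (add T (!Y || U), F V):
            T ((Y || Z) || !V): β-rule — branch into T (Y || Z)  //  T !V.
              branch 2.2.1.1 (add T (Y || Z)):
                T (!Y || U): β-rule — branch into T !Y  //  T U.
                  branch 2.2.1.1.1 (add T !Y):
                    T (Y || Z): β-rule — branch into T Y  //  T Z.
                      branch 2.2.1.1.1.1 (add T Y):
                        × closes — contains both Y and !Y.
                      branch 2.2.1.1.1.2 (add T Z):
                        × closes — contains both Z and !Z.
                  branch 2.2.1.1.2 (add T U):
                    T (Y || Z): β-rule — branch into T Y  //  T Z.
                      branch 2.2.1.1.2.1 (add T Y):
                        ○ open, literals {U=T, V=F, X=T, Y=T, Z=F}.
                      branch 2.2.1.1.2.2 (add T Z):
                        × closes — contains both Z and !Z.
              branch 2.2.1.2 (add T !V):
                T (!Y || U): β-rule — branch into T !Y  //  T U.
                  branch 2.2.1.2.1 (add T !Y):
                    ○ open, literals {V=F, X=T, Y=F, Z=F}.
                  branch 2.2.1.2.2 (add T U):
                    ○ open, literals {U=T, V=F, X=T, Z=F}.
          branch 2.2.2 (add F (!Y || U), T V):
            F (!Y || U): α-rule — add F !Y, F U.
            T ((Y || Z) || !V): β-rule — branch into T (Y || Z)  //  T !V.
              branch 2.2.2.1 (add T (Y || Z)):
                T (Y || Z): β-rule — branch into T Y  //  T Z.
                  branch 2.2.2.1.1 (add T Y):
                    ○ open, literals {U=F, V=T, X=T, Y=T, Z=F}.
                  branch 2.2.2.1.2 (add T Z):
                    × closes — contains both Z and !Z.
              branch 2.2.2.2 (add T !V):
                × closes — contains both V and !V.
11 branches closed, 16 open.
Each open branch fixes some atoms; the unmentioned ones are free. Counting distinct full assignments: branch {U=T, V=T, Y=F, Z=F} (W, X) contributes 4 new; branch {U=T, V=T, Y=F, Z=F} (W, X) contributes 0 new; branch {U=T, V=T, Y=F, Z=T} (W, X) contributes 4 new; branch {U=T, V=T, Z=T} (Y, W, X) contributes 4 new; branch {V=T, X=T, Y=F, Z=F} (U, W) contributes 2 new; branch {U=T, V=T, X=T, Y=F, Z=F} (W) contributes 0 new; branch {V=T, X=T, Y=F, Z=T} (U, W) contributes 2 new; branch {U=T, V=T, X=T, Z=T} (Y, W) contributes 0 new; branch {U=F, V=F, X=T, Y=T, Z=T} (W) contributes 2 new; branch {U=T, V=F, Y=T, Z=F} (W, X) contributes 4 new; branch {U=T, V=F, Y=F, Z=F} (W, X) contributes 4 new; branch {U=T, V=F, Z=F} (Y, W, X) contributes 0 new; branch {U=T, V=F, X=T, Y=T, Z=F} (W) contributes 0 new; branch {V=F, X=T, Y=F, Z=F} (U, W) contributes 2 new; branch {U=T, V=F, X=T, Z=F} (Y, W) contributes 0 new; branch {U=F, V=T, X=T, Y=T, Z=F} (W) contributes 2 new. Total: 30.

30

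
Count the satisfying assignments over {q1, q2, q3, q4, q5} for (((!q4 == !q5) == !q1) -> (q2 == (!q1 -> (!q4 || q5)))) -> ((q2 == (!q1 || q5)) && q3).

Initial set: {((((!q4 == !q5) == !q1) -> (q2 == (!q1 -> (!q4 || q5)))) -> ((q2 == (!q1 || q5)) && q3))}.
((((!q4 == !q5) == !q1) -> (q2 == (!q1 -> (!q4 || q5)))) -> ((q2 == (!q1 || q5)) && q3)): β-rule — branch into !(((!q4 == !q5) == !q1) -> (q2 == (!q1 -> (!q4 || q5))))  //  ((q2 == (!q1 || q5)) && q3).
  branch 1 (add !(((!q4 == !q5) == !q1) -> (q2 == (!q1 -> (!q4 || q5))))):
    !(((!q4 == !q5) == !q1) -> (q2 == (!q1 -> (!q4 || q5)))): α-rule — add ((!q4 == !q5) == !q1), !(q2 == (!q1 -> (!q4 || q5))).
    ((!q4 == !q5) == !q1): β-rule — branch into (!q4 == !q5), !q1  //  !(!q4 == !q5), !!q1.
      branch 1.1 (add (!q4 == !q5), !q1):
        !(q2 == (!q1 -> (!q4 || q5))): β-rule — branch into q2, !(!q1 -> (!q4 || q5))  //  !q2, (!q1 -> (!q4 || q5)).
          branch 1.1.1 (add q2, !(!q1 -> (!q4 || q5))):
            !(!q1 -> (!q4 || q5)): α-rule — add !q1, !(!q4 || q5).
            !(!q4 || q5): α-rule — add !!q4, !q5.
            (!q4 == !q5): β-rule — branch into !q4, !q5  //  !!q4, !!q5.
              branch 1.1.1.1 (add !q4, !q5):
                × closes — contains both q4 and !q4.
              branch 1.1.1.2 (add !!q4, !!q5):
                × closes — contains both q5 and !q5.
          branch 1.1.2 (add !q2, (!q1 -> (!q4 || q5))):
            (!q4 == !q5): β-rule — branch into !q4, !q5  //  !!q4, !!q5.
              branch 1.1.2.1 (add !q4, !q5):
                (!q1 -> (!q4 || q5)): β-rule — branch into !!q1  //  (!q4 || q5).
                  branch 1.1.2.1.1 (add !!q1):
                    × closes — contains both q1 and !q1.
                  branch 1.1.2.1.2 (add (!q4 || q5)):
                    (!q4 || q5): β-rule — branch into !q4  //  q5.
                      branch 1.1.2.1.2.1 (add !q4):
                        ○ open, literals {q1=F, q2=F, q4=F, q5=F}.
                      branch 1.1.2.1.2.2 (add q5):
                        × closes — contains both q5 and !q5.
              branch 1.1.2.2 (add !!q4, !!q5):
                (!q1 -> (!q4 || q5)): β-rule — branch into !!q1  //  (!q4 || q5).
                  branch 1.1.2.2.1 (add !!q1):
                    × closes — contains both q1 and !q1.
                  branch 1.1.2.2.2 (add (!q4 || q5)):
                    (!q4 || q5): β-rule — branch into !q4  //  q5.
                      branch 1.1.2.2.2.1 (add !q4):
                        × closes — contains both q4 and !q4.
                      branch 1.1.2.2.2.2 (add q5):
                        ○ open, literals {q1=F, q2=F, q4=T, q5=T}.
      branch 1.2 (add !(!q4 == !q5), !!q1):
        !(q2 == (!q1 -> (!q4 || q5))): β-rule — branch into q2, !(!q1 -> (!q4 || q5))  //  !q2, (!q1 -> (!q4 || q5)).
          branch 1.2.1 (add q2, !(!q1 -> (!q4 || q5))):
            !(!q1 -> (!q4 || q5)): α-rule — add !q1, !(!q4 || q5).
            × closes — contains both q1 and !q1.
          branch 1.2.2 (add !q2, (!q1 -> (!q4 || q5))):
            !(!q4 == !q5): β-rule — branch into !q4, !!q5  //  !!q4, !q5.
              branch 1.2.2.1 (add !q4, !!q5):
                (!q1 -> (!q4 || q5)): β-rule — branch into !!q1  //  (!q4 || q5).
                  branch 1.2.2.1.1 (add !!q1):
                    ○ open, literals {q1=T, q2=F, q4=F, q5=T}.
                  branch 1.2.2.1.2 (add (!q4 || q5)):
                    (!q4 || q5): β-rule — branch into !q4  //  q5.
                      branch 1.2.2.1.2.1 (add !q4):
                        ○ open, literals {q1=T, q2=F, q4=F, q5=T}.
                      branch 1.2.2.1.2.2 (add q5):
                        ○ open, literals {q1=T, q2=F, q4=F, q5=T}.
              branch 1.2.2.2 (add !!q4, !q5):
                (!q1 -> (!q4 || q5)): β-rule — branch into !!q1  //  (!q4 || q5).
                  branch 1.2.2.2.1 (add !!q1):
                    ○ open, literals {q1=T, q2=F, q4=T, q5=F}.
                  branch 1.2.2.2.2 (add (!q4 || q5)):
                    (!q4 || q5): β-rule — branch into !q4  //  q5.
                      branch 1.2.2.2.2.1 (add !q4):
                        × closes — contains both q4 and !q4.
                      branch 1.2.2.2.2.2 (add q5):
                        × closes — contains both q5 and !q5.
  branch 2 (add ((q2 == (!q1 || q5)) && q3)):
    ((q2 == (!q1 || q5)) && q3): α-rule — add (q2 == (!q1 || q5)), q3.
    (q2 == (!q1 || q5)): β-rule — branch into q2, (!q1 || q5)  //  !q2, !(!q1 || q5).
      branch 2.1 (add q2, (!q1 || q5)):
        (!q1 || q5): β-rule — branch into !q1  //  q5.
          branch 2.1.1 (add !q1):
            ○ open, literals {q1=F, q2=T, q3=T}.
          branch 2.1.2 (add q5):
            ○ open, literals {q2=T, q3=T, q5=T}.
      branch 2.2 (add !q2, !(!q1 || q5)):
        !(!q1 || q5): α-rule — add !!q1, !q5.
        ○ open, literals {q1=T, q2=F, q3=T, q5=F}.
9 branches closed, 9 open.
Each open branch fixes some atoms; the unmentioned ones are free. Counting distinct full assignments: branch {q1=F, q2=F, q4=F, q5=F} (q3) contributes 2 new; branch {q1=F, q2=F, q4=T, q5=T} (q3) contributes 2 new; branch {q1=T, q2=F, q4=F, q5=T} (q3) contributes 2 new; branch {q1=T, q2=F, q4=F, q5=T} (q3) contributes 0 new; branch {q1=T, q2=F, q4=F, q5=T} (q3) contributes 0 new; branch {q1=T, q2=F, q4=T, q5=F} (q3) contributes 2 new; branch {q1=F, q2=T, q3=T} (q4, q5) contributes 4 new; branch {q2=T, q3=T, q5=T} (q1, q4) contributes 2 new; branch {q1=T, q2=F, q3=T, q5=F} (q4) contributes 1 new. Total: 15.

15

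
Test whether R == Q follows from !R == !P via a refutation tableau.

No

Initial set: {(!R == !P); !(R == Q)}.
(!R == !P): β-rule — branch into !R, !P  //  !!R, !!P.
  branch 1 (add !R, !P):
    !(R == Q): β-rule — branch into R, !Q  //  !R, Q.
      branch 1.1 (add R, !Q):
        × closes — contains both R and !R.
      branch 1.2 (add !R, Q):
        ○ open, literals {P=0, Q=1, R=0}.
  branch 2 (add !!R, !!P):
    !(R == Q): β-rule — branch into R, !Q  //  !R, Q.
      branch 2.1 (add R, !Q):
        ○ open, literals {P=1, Q=0, R=1}.
      branch 2.2 (add !R, Q):
        × closes — contains both R and !R.
2 branches closed, 2 open.
An open branch gives a countermodel: P=0, Q=1, R=0 (unmentioned atoms arbitrary); the premises hold there but the conclusion fails.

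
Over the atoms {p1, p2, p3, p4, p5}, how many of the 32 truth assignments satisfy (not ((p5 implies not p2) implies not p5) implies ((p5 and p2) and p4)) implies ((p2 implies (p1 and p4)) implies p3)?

26

Initial set: {((not ((p5 implies not p2) implies not p5) implies ((p5 and p2) and p4)) implies ((p2 implies (p1 and p4)) implies p3))}.
((not ((p5 implies not p2) implies not p5) implies ((p5 and p2) and p4)) implies ((p2 implies (p1 and p4)) implies p3)): β-rule — branch into not (not ((p5 implies not p2) implies not p5) implies ((p5 and p2) and p4))  //  ((p2 implies (p1 and p4)) implies p3).
  branch 1 (add not (not ((p5 implies not p2) implies not p5) implies ((p5 and p2) and p4))):
    not (not ((p5 implies not p2) implies not p5) implies ((p5 and p2) and p4)): α-rule — add not ((p5 implies not p2) implies not p5), not ((p5 and p2) and p4).
    not ((p5 implies not p2) implies not p5): α-rule — add (p5 implies not p2), not not p5.
    not ((p5 and p2) and p4): β-rule — branch into not (p5 and p2)  //  not p4.
      branch 1.1 (add not (p5 and p2)):
        (p5 implies not p2): β-rule — branch into not p5  //  not p2.
          branch 1.1.1 (add not p5):
            × closes — contains both p5 and not p5.
          branch 1.1.2 (add not p2):
            not (p5 and p2): β-rule — branch into not p5  //  not p2.
              branch 1.1.2.1 (add not p5):
                × closes — contains both p5 and not p5.
              branch 1.1.2.2 (add not p2):
                ○ open, literals {p2=0, p5=1}.
      branch 1.2 (add not p4):
        (p5 implies not p2): β-rule — branch into not p5  //  not p2.
          branch 1.2.1 (add not p5):
            × closes — contains both p5 and not p5.
          branch 1.2.2 (add not p2):
            ○ open, literals {p2=0, p4=0, p5=1}.
  branch 2 (add ((p2 implies (p1 and p4)) implies p3)):
    ((p2 implies (p1 and p4)) implies p3): β-rule — branch into not (p2 implies (p1 and p4))  //  p3.
      branch 2.1 (add not (p2 implies (p1 and p4))):
        not (p2 implies (p1 and p4)): α-rule — add p2, not (p1 and p4).
        not (p1 and p4): β-rule — branch into not p1  //  not p4.
          branch 2.1.1 (add not p1):
            ○ open, literals {p1=0, p2=1}.
          branch 2.1.2 (add not p4):
            ○ open, literals {p2=1, p4=0}.
      branch 2.2 (add p3):
        ○ open, literals {p3=1}.
3 branches closed, 5 open.
Each open branch fixes some atoms; the unmentioned ones are free. Counting distinct full assignments: branch {p2=0, p5=1} (p1, p3, p4) contributes 8 new; branch {p2=0, p4=0, p5=1} (p1, p3) contributes 0 new; branch {p1=0, p2=1} (p3, p4, p5) contributes 8 new; branch {p2=1, p4=0} (p1, p3, p5) contributes 4 new; branch {p3=1} (p1, p2, p4, p5) contributes 6 new. Total: 26.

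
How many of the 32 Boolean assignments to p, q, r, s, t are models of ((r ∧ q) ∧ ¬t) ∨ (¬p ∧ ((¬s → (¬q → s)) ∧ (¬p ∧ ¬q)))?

Initial set: {(((r ∧ q) ∧ ¬t) ∨ (¬p ∧ ((¬s → (¬q → s)) ∧ (¬p ∧ ¬q))))}.
(((r ∧ q) ∧ ¬t) ∨ (¬p ∧ ((¬s → (¬q → s)) ∧ (¬p ∧ ¬q)))): β-rule — branch into ((r ∧ q) ∧ ¬t)  //  (¬p ∧ ((¬s → (¬q → s)) ∧ (¬p ∧ ¬q))).
  branch 1 (add ((r ∧ q) ∧ ¬t)):
    ((r ∧ q) ∧ ¬t): α-rule — add (r ∧ q), ¬t.
    (r ∧ q): α-rule — add r, q.
    ○ open, literals {q=1, r=1, t=0}.
  branch 2 (add (¬p ∧ ((¬s → (¬q → s)) ∧ (¬p ∧ ¬q)))):
    (¬p ∧ ((¬s → (¬q → s)) ∧ (¬p ∧ ¬q))): α-rule — add ¬p, ((¬s → (¬q → s)) ∧ (¬p ∧ ¬q)).
    ((¬s → (¬q → s)) ∧ (¬p ∧ ¬q)): α-rule — add (¬s → (¬q → s)), (¬p ∧ ¬q).
    (¬p ∧ ¬q): α-rule — add ¬p, ¬q.
    (¬s → (¬q → s)): β-rule — branch into ¬¬s  //  (¬q → s).
      branch 2.1 (add ¬¬s):
        ○ open, literals {p=0, q=0, s=1}.
      branch 2.2 (add (¬q → s)):
        (¬q → s): β-rule — branch into ¬¬q  //  s.
          branch 2.2.1 (add ¬¬q):
            × closes — contains both q and ¬q.
          branch 2.2.2 (add s):
            ○ open, literals {p=0, q=0, s=1}.
1 branch closed, 3 open.
Each open branch fixes some atoms; the unmentioned ones are free. Counting distinct full assignments: branch {q=1, r=1, t=0} (p, s) contributes 4 new; branch {p=0, q=0, s=1} (r, t) contributes 4 new; branch {p=0, q=0, s=1} (r, t) contributes 0 new. Total: 8.

8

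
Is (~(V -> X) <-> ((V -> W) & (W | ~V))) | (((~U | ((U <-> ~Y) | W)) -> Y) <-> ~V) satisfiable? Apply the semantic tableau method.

Initial set: {((~(V -> X) <-> ((V -> W) & (W | ~V))) | (((~U | ((U <-> ~Y) | W)) -> Y) <-> ~V))}.
((~(V -> X) <-> ((V -> W) & (W | ~V))) | (((~U | ((U <-> ~Y) | W)) -> Y) <-> ~V)): β-rule — branch into (~(V -> X) <-> ((V -> W) & (W | ~V)))  //  (((~U | ((U <-> ~Y) | W)) -> Y) <-> ~V).
  branch 1 (add (~(V -> X) <-> ((V -> W) & (W | ~V)))):
    (~(V -> X) <-> ((V -> W) & (W | ~V))): β-rule — branch into ~(V -> X), ((V -> W) & (W | ~V))  //  ~~(V -> X), ~((V -> W) & (W | ~V)).
      branch 1.1 (add ~(V -> X), ((V -> W) & (W | ~V))):
        ~(V -> X): α-rule — add V, ~X.
        ((V -> W) & (W | ~V)): α-rule — add (V -> W), (W | ~V).
        (V -> W): β-rule — branch into ~V  //  W.
          branch 1.1.1 (add ~V):
            × closes — contains both V and ~V.
          branch 1.1.2 (add W):
            (W | ~V): β-rule — branch into W  //  ~V.
              branch 1.1.2.1 (add W):
                ○ open, literals {V=1, W=1, X=0}.
              branch 1.1.2.2 (add ~V):
                × closes — contains both V and ~V.
      branch 1.2 (add ~~(V -> X), ~((V -> W) & (W | ~V))):
        ~~(V -> X): β-rule — branch into ~V  //  X.
          branch 1.2.1 (add ~V):
            ~((V -> W) & (W | ~V)): β-rule — branch into ~(V -> W)  //  ~(W | ~V).
              branch 1.2.1.1 (add ~(V -> W)):
                ~(V -> W): α-rule — add V, ~W.
                × closes — contains both V and ~V.
              branch 1.2.1.2 (add ~(W | ~V)):
                ~(W | ~V): α-rule — add ~W, ~~V.
                × closes — contains both V and ~V.
          branch 1.2.2 (add X):
            ~((V -> W) & (W | ~V)): β-rule — branch into ~(V -> W)  //  ~(W | ~V).
              branch 1.2.2.1 (add ~(V -> W)):
                ~(V -> W): α-rule — add V, ~W.
                ○ open, literals {V=1, W=0, X=1}.
              branch 1.2.2.2 (add ~(W | ~V)):
                ~(W | ~V): α-rule — add ~W, ~~V.
                ○ open, literals {V=1, W=0, X=1}.
  branch 2 (add (((~U | ((U <-> ~Y) | W)) -> Y) <-> ~V)):
    (((~U | ((U <-> ~Y) | W)) -> Y) <-> ~V): β-rule — branch into ((~U | ((U <-> ~Y) | W)) -> Y), ~V  //  ~((~U | ((U <-> ~Y) | W)) -> Y), ~~V.
      branch 2.1 (add ((~U | ((U <-> ~Y) | W)) -> Y), ~V):
        ((~U | ((U <-> ~Y) | W)) -> Y): β-rule — branch into ~(~U | ((U <-> ~Y) | W))  //  Y.
          branch 2.1.1 (add ~(~U | ((U <-> ~Y) | W))):
            ~(~U | ((U <-> ~Y) | W)): α-rule — add ~~U, ~((U <-> ~Y) | W).
            ~((U <-> ~Y) | W): α-rule — add ~(U <-> ~Y), ~W.
            ~(U <-> ~Y): β-rule — branch into U, ~~Y  //  ~U, ~Y.
              branch 2.1.1.1 (add U, ~~Y):
                ○ open, literals {U=1, V=0, W=0, Y=1}.
              branch 2.1.1.2 (add ~U, ~Y):
                × closes — contains both U and ~U.
          branch 2.1.2 (add Y):
            ○ open, literals {V=0, Y=1}.
      branch 2.2 (add ~((~U | ((U <-> ~Y) | W)) -> Y), ~~V):
        ~((~U | ((U <-> ~Y) | W)) -> Y): α-rule — add (~U | ((U <-> ~Y) | W)), ~Y.
        (~U | ((U <-> ~Y) | W)): β-rule — branch into ~U  //  ((U <-> ~Y) | W).
          branch 2.2.1 (add ~U):
            ○ open, literals {U=0, V=1, Y=0}.
          branch 2.2.2 (add ((U <-> ~Y) | W)):
            ((U <-> ~Y) | W): β-rule — branch into (U <-> ~Y)  //  W.
              branch 2.2.2.1 (add (U <-> ~Y)):
                (U <-> ~Y): β-rule — branch into U, ~Y  //  ~U, ~~Y.
                  branch 2.2.2.1.1 (add U, ~Y):
                    ○ open, literals {U=1, V=1, Y=0}.
                  branch 2.2.2.1.2 (add ~U, ~~Y):
                    × closes — contains both Y and ~Y.
              branch 2.2.2.2 (add W):
                ○ open, literals {V=1, W=1, Y=0}.
6 branches closed, 8 open.
An open branch gives a satisfying assignment: V=1, W=1, X=0.

Satisfiable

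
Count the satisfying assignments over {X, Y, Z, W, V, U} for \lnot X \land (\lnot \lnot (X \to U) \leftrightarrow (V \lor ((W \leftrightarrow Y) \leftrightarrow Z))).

Initial set: {(\lnot X \land (\lnot \lnot (X \to U) \leftrightarrow (V \lor ((W \leftrightarrow Y) \leftrightarrow Z))))}.
(\lnot X \land (\lnot \lnot (X \to U) \leftrightarrow (V \lor ((W \leftrightarrow Y) \leftrightarrow Z)))): α-rule — add \lnot X, (\lnot \lnot (X \to U) \leftrightarrow (V \lor ((W \leftrightarrow Y) \leftrightarrow Z))).
(\lnot \lnot (X \to U) \leftrightarrow (V \lor ((W \leftrightarrow Y) \leftrightarrow Z))): β-rule — branch into \lnot \lnot (X \to U), (V \lor ((W \leftrightarrow Y) \leftrightarrow Z))  //  \lnot \lnot \lnot (X \to U), \lnot (V \lor ((W \leftrightarrow Y) \leftrightarrow Z)).
  branch 1 (add \lnot \lnot (X \to U), (V \lor ((W \leftrightarrow Y) \leftrightarrow Z))):
    \lnot \lnot (X \to U): drop double negation, giving (X \to U).
    (V \lor ((W \leftrightarrow Y) \leftrightarrow Z)): β-rule — branch into V  //  ((W \leftrightarrow Y) \leftrightarrow Z).
      branch 1.1 (add V):
        (X \to U): β-rule — branch into \lnot X  //  U.
          branch 1.1.1 (add \lnot X):
            ○ open, literals {V=true, X=false}.
          branch 1.1.2 (add U):
            ○ open, literals {U=true, V=true, X=false}.
      branch 1.2 (add ((W \leftrightarrow Y) \leftrightarrow Z)):
        (X \to U): β-rule — branch into \lnot X  //  U.
          branch 1.2.1 (add \lnot X):
            ((W \leftrightarrow Y) \leftrightarrow Z): β-rule — branch into (W \leftrightarrow Y), Z  //  \lnot (W \leftrightarrow Y), \lnot Z.
              branch 1.2.1.1 (add (W \leftrightarrow Y), Z):
                (W \leftrightarrow Y): β-rule — branch into W, Y  //  \lnot W, \lnot Y.
                  branch 1.2.1.1.1 (add W, Y):
                    ○ open, literals {W=true, X=false, Y=true, Z=true}.
                  branch 1.2.1.1.2 (add \lnot W, \lnot Y):
                    ○ open, literals {W=false, X=false, Y=false, Z=true}.
              branch 1.2.1.2 (add \lnot (W \leftrightarrow Y), \lnot Z):
                \lnot (W \leftrightarrow Y): β-rule — branch into W, \lnot Y  //  \lnot W, Y.
                  branch 1.2.1.2.1 (add W, \lnot Y):
                    ○ open, literals {W=true, X=false, Y=false, Z=false}.
                  branch 1.2.1.2.2 (add \lnot W, Y):
                    ○ open, literals {W=false, X=false, Y=true, Z=false}.
          branch 1.2.2 (add U):
            ((W \leftrightarrow Y) \leftrightarrow Z): β-rule — branch into (W \leftrightarrow Y), Z  //  \lnot (W \leftrightarrow Y), \lnot Z.
              branch 1.2.2.1 (add (W \leftrightarrow Y), Z):
                (W \leftrightarrow Y): β-rule — branch into W, Y  //  \lnot W, \lnot Y.
                  branch 1.2.2.1.1 (add W, Y):
                    ○ open, literals {U=true, W=true, X=false, Y=true, Z=true}.
                  branch 1.2.2.1.2 (add \lnot W, \lnot Y):
                    ○ open, literals {U=true, W=false, X=false, Y=false, Z=true}.
              branch 1.2.2.2 (add \lnot (W \leftrightarrow Y), \lnot Z):
                \lnot (W \leftrightarrow Y): β-rule — branch into W, \lnot Y  //  \lnot W, Y.
                  branch 1.2.2.2.1 (add W, \lnot Y):
                    ○ open, literals {U=true, W=true, X=false, Y=false, Z=false}.
                  branch 1.2.2.2.2 (add \lnot W, Y):
                    ○ open, literals {U=true, W=false, X=false, Y=true, Z=false}.
  branch 2 (add \lnot \lnot \lnot (X \to U), \lnot (V \lor ((W \leftrightarrow Y) \leftrightarrow Z))):
    \lnot \lnot \lnot (X \to U): drop double negation, giving \lnot (X \to U).
    \lnot (V \lor ((W \leftrightarrow Y) \leftrightarrow Z)): α-rule — add \lnot V, \lnot ((W \leftrightarrow Y) \leftrightarrow Z).
    \lnot (X \to U): α-rule — add X, \lnot U.
    × closes — contains both X and \lnot X.
1 branch closed, 10 open.
Each open branch fixes some atoms; the unmentioned ones are free. Counting distinct full assignments: branch {V=true, X=false} (Y, Z, W, U) contributes 16 new; branch {U=true, V=true, X=false} (Y, Z, W) contributes 0 new; branch {W=true, X=false, Y=true, Z=true} (V, U) contributes 2 new; branch {W=false, X=false, Y=false, Z=true} (V, U) contributes 2 new; branch {W=true, X=false, Y=false, Z=false} (V, U) contributes 2 new; branch {W=false, X=false, Y=true, Z=false} (V, U) contributes 2 new; branch {U=true, W=true, X=false, Y=true, Z=true} (V) contributes 0 new; branch {U=true, W=false, X=false, Y=false, Z=true} (V) contributes 0 new; branch {U=true, W=true, X=false, Y=false, Z=false} (V) contributes 0 new; branch {U=true, W=false, X=false, Y=true, Z=false} (V) contributes 0 new. Total: 24.

24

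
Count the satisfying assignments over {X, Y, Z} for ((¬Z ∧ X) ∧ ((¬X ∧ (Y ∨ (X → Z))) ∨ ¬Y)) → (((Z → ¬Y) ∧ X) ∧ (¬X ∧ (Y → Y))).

Initial set: {T (((¬Z ∧ X) ∧ ((¬X ∧ (Y ∨ (X → Z))) ∨ ¬Y)) → (((Z → ¬Y) ∧ X) ∧ (¬X ∧ (Y → Y))))}.
T (((¬Z ∧ X) ∧ ((¬X ∧ (Y ∨ (X → Z))) ∨ ¬Y)) → (((Z → ¬Y) ∧ X) ∧ (¬X ∧ (Y → Y)))): β-rule — branch into F ((¬Z ∧ X) ∧ ((¬X ∧ (Y ∨ (X → Z))) ∨ ¬Y))  //  T (((Z → ¬Y) ∧ X) ∧ (¬X ∧ (Y → Y))).
  branch 1 (add F ((¬Z ∧ X) ∧ ((¬X ∧ (Y ∨ (X → Z))) ∨ ¬Y))):
    F ((¬Z ∧ X) ∧ ((¬X ∧ (Y ∨ (X → Z))) ∨ ¬Y)): β-rule — branch into F (¬Z ∧ X)  //  F ((¬X ∧ (Y ∨ (X → Z))) ∨ ¬Y).
      branch 1.1 (add F (¬Z ∧ X)):
        F (¬Z ∧ X): β-rule — branch into F ¬Z  //  F X.
          branch 1.1.1 (add F ¬Z):
            ○ open, literals {Z=1}.
          branch 1.1.2 (add F X):
            ○ open, literals {X=0}.
      branch 1.2 (add F ((¬X ∧ (Y ∨ (X → Z))) ∨ ¬Y)):
        F ((¬X ∧ (Y ∨ (X → Z))) ∨ ¬Y): α-rule — add F (¬X ∧ (Y ∨ (X → Z))), F ¬Y.
        F (¬X ∧ (Y ∨ (X → Z))): β-rule — branch into F ¬X  //  F (Y ∨ (X → Z)).
          branch 1.2.1 (add F ¬X):
            ○ open, literals {X=1, Y=1}.
          branch 1.2.2 (add F (Y ∨ (X → Z))):
            F (Y ∨ (X → Z)): α-rule — add F Y, F (X → Z).
            × closes — contains both Y and ¬Y.
  branch 2 (add T (((Z → ¬Y) ∧ X) ∧ (¬X ∧ (Y → Y)))):
    T (((Z → ¬Y) ∧ X) ∧ (¬X ∧ (Y → Y))): α-rule — add T ((Z → ¬Y) ∧ X), T (¬X ∧ (Y → Y)).
    T ((Z → ¬Y) ∧ X): α-rule — add T (Z → ¬Y), T X.
    T (¬X ∧ (Y → Y)): α-rule — add T ¬X, T (Y → Y).
    × closes — contains both X and ¬X.
2 branches closed, 3 open.
Each open branch fixes some atoms; the unmentioned ones are free. Counting distinct full assignments: branch {Z=1} (X, Y) contributes 4 new; branch {X=0} (Y, Z) contributes 2 new; branch {X=1, Y=1} (Z) contributes 1 new. Total: 7.

7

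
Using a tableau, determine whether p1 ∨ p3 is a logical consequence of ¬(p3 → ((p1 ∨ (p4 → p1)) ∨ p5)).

Initial set: {¬(p3 → ((p1 ∨ (p4 → p1)) ∨ p5)); ¬(p1 ∨ p3)}.
¬(p3 → ((p1 ∨ (p4 → p1)) ∨ p5)): α-rule — add p3, ¬((p1 ∨ (p4 → p1)) ∨ p5).
¬(p1 ∨ p3): α-rule — add ¬p1, ¬p3.
× closes — contains both p3 and ¬p3.
All 1 branch closes.
Every branch closed, so the premises entail the conclusion.

Yes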